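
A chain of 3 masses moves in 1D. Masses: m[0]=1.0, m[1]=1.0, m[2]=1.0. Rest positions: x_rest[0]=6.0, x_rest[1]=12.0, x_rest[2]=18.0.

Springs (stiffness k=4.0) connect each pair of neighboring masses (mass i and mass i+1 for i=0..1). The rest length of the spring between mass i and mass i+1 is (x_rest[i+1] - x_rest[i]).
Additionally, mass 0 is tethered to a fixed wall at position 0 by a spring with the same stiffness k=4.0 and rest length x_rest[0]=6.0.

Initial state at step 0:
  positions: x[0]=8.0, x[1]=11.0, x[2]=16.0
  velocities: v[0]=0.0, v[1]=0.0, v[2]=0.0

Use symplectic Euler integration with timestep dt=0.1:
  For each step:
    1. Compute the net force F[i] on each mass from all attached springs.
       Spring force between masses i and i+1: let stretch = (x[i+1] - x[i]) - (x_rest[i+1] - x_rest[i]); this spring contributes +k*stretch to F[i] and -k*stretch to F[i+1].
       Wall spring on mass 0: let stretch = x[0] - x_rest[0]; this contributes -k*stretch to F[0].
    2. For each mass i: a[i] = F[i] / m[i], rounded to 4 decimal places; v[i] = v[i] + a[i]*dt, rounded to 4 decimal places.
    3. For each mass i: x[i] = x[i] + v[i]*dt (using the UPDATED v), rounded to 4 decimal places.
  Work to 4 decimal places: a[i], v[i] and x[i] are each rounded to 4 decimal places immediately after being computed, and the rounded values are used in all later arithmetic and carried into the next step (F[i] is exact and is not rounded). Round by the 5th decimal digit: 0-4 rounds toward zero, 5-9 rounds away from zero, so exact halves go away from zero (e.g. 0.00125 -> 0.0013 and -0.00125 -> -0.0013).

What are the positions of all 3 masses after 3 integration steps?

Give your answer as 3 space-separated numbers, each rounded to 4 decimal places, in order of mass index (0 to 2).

Answer: 6.8940 11.4179 16.2474

Derivation:
Step 0: x=[8.0000 11.0000 16.0000] v=[0.0000 0.0000 0.0000]
Step 1: x=[7.8000 11.0800 16.0400] v=[-2.0000 0.8000 0.4000]
Step 2: x=[7.4192 11.2272 16.1216] v=[-3.8080 1.4720 0.8160]
Step 3: x=[6.8940 11.4179 16.2474] v=[-5.2525 1.9066 1.2582]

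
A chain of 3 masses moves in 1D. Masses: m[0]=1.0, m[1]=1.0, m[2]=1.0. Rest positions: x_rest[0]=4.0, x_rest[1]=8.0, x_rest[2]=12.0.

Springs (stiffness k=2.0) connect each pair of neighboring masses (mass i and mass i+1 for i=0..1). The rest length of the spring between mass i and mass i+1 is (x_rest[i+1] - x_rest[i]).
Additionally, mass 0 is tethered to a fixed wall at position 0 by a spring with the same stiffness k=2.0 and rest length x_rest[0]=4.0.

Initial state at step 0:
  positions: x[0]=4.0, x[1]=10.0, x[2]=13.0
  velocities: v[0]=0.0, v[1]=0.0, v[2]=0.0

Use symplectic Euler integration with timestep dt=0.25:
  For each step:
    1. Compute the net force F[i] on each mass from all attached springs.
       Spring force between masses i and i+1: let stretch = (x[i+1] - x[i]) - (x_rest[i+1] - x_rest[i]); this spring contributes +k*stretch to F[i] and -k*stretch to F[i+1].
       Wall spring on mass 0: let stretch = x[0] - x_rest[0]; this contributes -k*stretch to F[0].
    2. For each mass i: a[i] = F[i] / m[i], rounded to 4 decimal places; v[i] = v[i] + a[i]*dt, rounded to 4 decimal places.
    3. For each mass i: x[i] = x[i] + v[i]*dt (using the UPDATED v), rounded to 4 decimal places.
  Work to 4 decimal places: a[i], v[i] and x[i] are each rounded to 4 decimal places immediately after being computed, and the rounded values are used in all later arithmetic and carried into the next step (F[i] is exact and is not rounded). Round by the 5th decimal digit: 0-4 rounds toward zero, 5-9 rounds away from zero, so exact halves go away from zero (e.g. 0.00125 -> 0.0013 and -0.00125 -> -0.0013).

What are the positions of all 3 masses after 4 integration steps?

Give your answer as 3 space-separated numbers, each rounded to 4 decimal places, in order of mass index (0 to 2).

Answer: 5.1555 7.9858 13.4800

Derivation:
Step 0: x=[4.0000 10.0000 13.0000] v=[0.0000 0.0000 0.0000]
Step 1: x=[4.2500 9.6250 13.1250] v=[1.0000 -1.5000 0.5000]
Step 2: x=[4.6406 9.0156 13.3125] v=[1.5625 -2.4375 0.7500]
Step 3: x=[4.9980 8.3965 13.4629] v=[1.4297 -2.4766 0.6016]
Step 4: x=[5.1555 7.9858 13.4800] v=[0.6300 -1.6427 0.0684]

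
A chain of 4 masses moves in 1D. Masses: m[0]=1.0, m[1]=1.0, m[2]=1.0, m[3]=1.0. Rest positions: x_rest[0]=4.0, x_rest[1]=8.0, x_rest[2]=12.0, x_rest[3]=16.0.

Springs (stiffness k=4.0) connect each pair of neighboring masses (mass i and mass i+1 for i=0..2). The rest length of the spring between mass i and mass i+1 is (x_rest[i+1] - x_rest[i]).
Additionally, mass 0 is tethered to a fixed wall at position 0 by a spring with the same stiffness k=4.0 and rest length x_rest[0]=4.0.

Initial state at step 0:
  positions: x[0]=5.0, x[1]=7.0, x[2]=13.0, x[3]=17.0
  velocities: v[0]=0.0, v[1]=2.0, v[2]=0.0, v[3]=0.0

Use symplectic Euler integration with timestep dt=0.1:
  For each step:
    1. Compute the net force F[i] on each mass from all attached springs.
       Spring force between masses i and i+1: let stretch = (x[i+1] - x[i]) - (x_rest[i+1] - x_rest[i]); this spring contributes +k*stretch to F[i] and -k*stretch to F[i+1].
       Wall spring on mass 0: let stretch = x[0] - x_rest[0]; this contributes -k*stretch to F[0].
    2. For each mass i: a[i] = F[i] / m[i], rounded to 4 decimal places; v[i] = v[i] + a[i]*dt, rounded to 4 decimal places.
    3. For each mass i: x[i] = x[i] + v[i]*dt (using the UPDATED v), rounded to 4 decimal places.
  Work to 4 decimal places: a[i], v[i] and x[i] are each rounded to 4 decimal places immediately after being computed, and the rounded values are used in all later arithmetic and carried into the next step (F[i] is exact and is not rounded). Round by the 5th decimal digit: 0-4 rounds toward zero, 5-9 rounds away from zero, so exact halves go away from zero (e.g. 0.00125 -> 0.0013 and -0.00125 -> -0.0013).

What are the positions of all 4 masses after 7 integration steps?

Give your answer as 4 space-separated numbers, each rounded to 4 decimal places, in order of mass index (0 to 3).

Answer: 3.5634 10.1070 12.3107 16.7482

Derivation:
Step 0: x=[5.0000 7.0000 13.0000 17.0000] v=[0.0000 2.0000 0.0000 0.0000]
Step 1: x=[4.8800 7.3600 12.9200 17.0000] v=[-1.2000 3.6000 -0.8000 0.0000]
Step 2: x=[4.6640 7.8432 12.7808 16.9968] v=[-2.1600 4.8320 -1.3920 -0.0320]
Step 3: x=[4.3886 8.3967 12.6127 16.9850] v=[-2.7539 5.5354 -1.6806 -0.1184]
Step 4: x=[4.0980 8.9586 12.4509 16.9583] v=[-2.9061 5.6186 -1.6181 -0.2673]
Step 5: x=[3.8379 9.4657 12.3297 16.9113] v=[-2.6011 5.0713 -1.2121 -0.4703]
Step 6: x=[3.6494 9.8623 12.2772 16.8410] v=[-1.8851 3.9658 -0.5251 -0.7029]
Step 7: x=[3.5634 10.1070 12.3107 16.7482] v=[-0.8597 2.4466 0.3345 -0.9284]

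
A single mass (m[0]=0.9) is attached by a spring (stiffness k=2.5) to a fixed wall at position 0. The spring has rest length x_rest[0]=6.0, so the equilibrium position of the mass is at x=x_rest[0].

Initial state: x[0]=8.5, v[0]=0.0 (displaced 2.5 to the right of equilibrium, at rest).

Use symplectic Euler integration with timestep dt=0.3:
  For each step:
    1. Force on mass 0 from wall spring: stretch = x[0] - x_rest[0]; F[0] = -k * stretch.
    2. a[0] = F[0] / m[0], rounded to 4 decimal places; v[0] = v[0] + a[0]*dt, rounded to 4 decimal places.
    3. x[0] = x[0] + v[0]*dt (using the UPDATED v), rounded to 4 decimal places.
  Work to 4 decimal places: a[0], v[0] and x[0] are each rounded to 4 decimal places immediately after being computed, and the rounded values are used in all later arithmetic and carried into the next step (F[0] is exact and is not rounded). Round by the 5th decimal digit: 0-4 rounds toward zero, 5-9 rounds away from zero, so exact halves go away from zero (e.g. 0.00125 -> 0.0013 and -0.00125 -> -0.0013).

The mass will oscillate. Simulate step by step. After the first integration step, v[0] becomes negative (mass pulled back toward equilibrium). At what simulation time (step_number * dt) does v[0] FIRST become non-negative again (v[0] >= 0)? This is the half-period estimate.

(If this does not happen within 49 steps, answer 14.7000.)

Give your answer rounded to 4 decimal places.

Answer: 2.1000

Derivation:
Step 0: x=[8.5000] v=[0.0000]
Step 1: x=[7.8750] v=[-2.0833]
Step 2: x=[6.7813] v=[-3.6458]
Step 3: x=[5.4922] v=[-4.2969]
Step 4: x=[4.3301] v=[-3.8737]
Step 5: x=[3.5855] v=[-2.4821]
Step 6: x=[3.4445] v=[-0.4700]
Step 7: x=[3.9424] v=[1.6596]
First v>=0 after going negative at step 7, time=2.1000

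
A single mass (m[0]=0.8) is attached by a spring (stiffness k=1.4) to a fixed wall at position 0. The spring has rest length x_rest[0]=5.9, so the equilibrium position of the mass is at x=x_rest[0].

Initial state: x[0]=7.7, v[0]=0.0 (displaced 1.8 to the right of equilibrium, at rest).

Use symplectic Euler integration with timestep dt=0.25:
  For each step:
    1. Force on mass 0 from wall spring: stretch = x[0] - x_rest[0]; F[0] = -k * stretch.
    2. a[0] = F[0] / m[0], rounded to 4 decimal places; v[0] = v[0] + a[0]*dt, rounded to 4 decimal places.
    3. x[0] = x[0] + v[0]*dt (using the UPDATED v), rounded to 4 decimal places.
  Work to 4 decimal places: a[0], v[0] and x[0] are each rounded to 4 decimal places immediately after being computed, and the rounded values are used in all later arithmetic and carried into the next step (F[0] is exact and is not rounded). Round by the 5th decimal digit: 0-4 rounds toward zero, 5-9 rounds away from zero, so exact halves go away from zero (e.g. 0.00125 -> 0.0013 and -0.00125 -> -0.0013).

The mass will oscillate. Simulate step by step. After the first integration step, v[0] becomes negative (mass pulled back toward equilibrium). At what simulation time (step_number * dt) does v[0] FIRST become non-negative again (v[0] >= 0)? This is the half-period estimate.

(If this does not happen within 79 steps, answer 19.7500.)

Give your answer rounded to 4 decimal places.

Answer: 2.5000

Derivation:
Step 0: x=[7.7000] v=[0.0000]
Step 1: x=[7.5031] v=[-0.7875]
Step 2: x=[7.1309] v=[-1.4889]
Step 3: x=[6.6241] v=[-2.0274]
Step 4: x=[6.0381] v=[-2.3442]
Step 5: x=[5.4370] v=[-2.4046]
Step 6: x=[4.8865] v=[-2.2020]
Step 7: x=[4.4469] v=[-1.7586]
Step 8: x=[4.1662] v=[-1.1229]
Step 9: x=[4.0751] v=[-0.3644]
Step 10: x=[4.1836] v=[0.4340]
First v>=0 after going negative at step 10, time=2.5000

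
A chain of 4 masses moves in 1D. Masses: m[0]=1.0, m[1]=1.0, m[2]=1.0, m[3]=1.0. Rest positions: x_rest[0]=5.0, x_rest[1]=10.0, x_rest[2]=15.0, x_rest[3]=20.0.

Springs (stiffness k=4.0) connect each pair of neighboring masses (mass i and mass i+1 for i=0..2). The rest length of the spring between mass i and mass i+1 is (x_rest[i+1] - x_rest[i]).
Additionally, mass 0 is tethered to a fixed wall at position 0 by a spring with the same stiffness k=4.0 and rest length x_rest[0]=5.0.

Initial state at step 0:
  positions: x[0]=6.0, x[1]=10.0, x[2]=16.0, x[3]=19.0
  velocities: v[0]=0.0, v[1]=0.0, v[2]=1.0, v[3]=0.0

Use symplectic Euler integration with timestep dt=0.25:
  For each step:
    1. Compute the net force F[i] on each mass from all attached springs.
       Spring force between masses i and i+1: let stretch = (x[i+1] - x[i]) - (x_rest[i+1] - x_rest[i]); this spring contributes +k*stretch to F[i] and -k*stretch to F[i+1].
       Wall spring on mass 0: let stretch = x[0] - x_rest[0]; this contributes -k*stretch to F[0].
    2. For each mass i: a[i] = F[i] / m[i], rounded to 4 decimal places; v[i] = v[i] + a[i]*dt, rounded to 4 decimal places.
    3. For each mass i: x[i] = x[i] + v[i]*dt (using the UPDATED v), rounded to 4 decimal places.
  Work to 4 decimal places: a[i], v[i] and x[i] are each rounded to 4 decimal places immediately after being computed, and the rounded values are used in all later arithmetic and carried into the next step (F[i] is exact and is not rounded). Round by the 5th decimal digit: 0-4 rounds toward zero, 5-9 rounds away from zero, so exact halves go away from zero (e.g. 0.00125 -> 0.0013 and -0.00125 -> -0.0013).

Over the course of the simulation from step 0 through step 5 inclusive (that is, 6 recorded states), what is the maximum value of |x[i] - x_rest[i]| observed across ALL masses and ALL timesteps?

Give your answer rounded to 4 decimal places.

Step 0: x=[6.0000 10.0000 16.0000 19.0000] v=[0.0000 0.0000 1.0000 0.0000]
Step 1: x=[5.5000 10.5000 15.5000 19.5000] v=[-2.0000 2.0000 -2.0000 2.0000]
Step 2: x=[4.8750 11.0000 14.7500 20.2500] v=[-2.5000 2.0000 -3.0000 3.0000]
Step 3: x=[4.5625 10.9063 14.4375 20.8750] v=[-1.2500 -0.3750 -1.2500 2.5000]
Step 4: x=[4.6953 10.1094 14.8516 21.1406] v=[0.5313 -3.1876 1.6563 1.0625]
Step 5: x=[5.0078 9.1445 15.6524 21.0840] v=[1.2501 -3.8595 3.2031 -0.2265]
Max displacement = 1.1406

Answer: 1.1406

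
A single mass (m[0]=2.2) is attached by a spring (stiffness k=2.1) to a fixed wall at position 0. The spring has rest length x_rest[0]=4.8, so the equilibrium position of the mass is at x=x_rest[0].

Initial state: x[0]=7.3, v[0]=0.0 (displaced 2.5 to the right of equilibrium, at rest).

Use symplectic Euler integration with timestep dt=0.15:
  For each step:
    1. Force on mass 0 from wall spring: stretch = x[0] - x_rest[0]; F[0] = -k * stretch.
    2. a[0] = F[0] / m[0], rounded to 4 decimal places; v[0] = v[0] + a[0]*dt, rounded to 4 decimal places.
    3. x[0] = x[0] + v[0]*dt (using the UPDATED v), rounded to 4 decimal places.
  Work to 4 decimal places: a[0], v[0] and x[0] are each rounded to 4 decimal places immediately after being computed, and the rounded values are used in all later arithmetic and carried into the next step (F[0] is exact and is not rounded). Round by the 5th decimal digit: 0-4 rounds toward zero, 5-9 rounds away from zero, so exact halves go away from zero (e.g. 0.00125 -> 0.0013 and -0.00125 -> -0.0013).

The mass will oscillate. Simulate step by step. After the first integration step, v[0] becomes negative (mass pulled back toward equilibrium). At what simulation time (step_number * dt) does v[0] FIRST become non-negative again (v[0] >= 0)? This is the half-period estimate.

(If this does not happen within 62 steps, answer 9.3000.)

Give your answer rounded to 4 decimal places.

Answer: 3.3000

Derivation:
Step 0: x=[7.3000] v=[0.0000]
Step 1: x=[7.2463] v=[-0.3580]
Step 2: x=[7.1401] v=[-0.7083]
Step 3: x=[6.9836] v=[-1.0434]
Step 4: x=[6.7802] v=[-1.3560]
Step 5: x=[6.5343] v=[-1.6395]
Step 6: x=[6.2511] v=[-1.8878]
Step 7: x=[5.9368] v=[-2.0956]
Step 8: x=[5.5980] v=[-2.2584]
Step 9: x=[5.2421] v=[-2.3727]
Step 10: x=[4.8767] v=[-2.4360]
Step 11: x=[4.5097] v=[-2.4470]
Step 12: x=[4.1489] v=[-2.4054]
Step 13: x=[3.8021] v=[-2.3122]
Step 14: x=[3.4767] v=[-2.1693]
Step 15: x=[3.1797] v=[-1.9798]
Step 16: x=[2.9175] v=[-1.7478]
Step 17: x=[2.6958] v=[-1.4783]
Step 18: x=[2.5193] v=[-1.1770]
Step 19: x=[2.3917] v=[-0.8505]
Step 20: x=[2.3158] v=[-0.5057]
Step 21: x=[2.2933] v=[-0.1500]
Step 22: x=[2.3246] v=[0.2089]
First v>=0 after going negative at step 22, time=3.3000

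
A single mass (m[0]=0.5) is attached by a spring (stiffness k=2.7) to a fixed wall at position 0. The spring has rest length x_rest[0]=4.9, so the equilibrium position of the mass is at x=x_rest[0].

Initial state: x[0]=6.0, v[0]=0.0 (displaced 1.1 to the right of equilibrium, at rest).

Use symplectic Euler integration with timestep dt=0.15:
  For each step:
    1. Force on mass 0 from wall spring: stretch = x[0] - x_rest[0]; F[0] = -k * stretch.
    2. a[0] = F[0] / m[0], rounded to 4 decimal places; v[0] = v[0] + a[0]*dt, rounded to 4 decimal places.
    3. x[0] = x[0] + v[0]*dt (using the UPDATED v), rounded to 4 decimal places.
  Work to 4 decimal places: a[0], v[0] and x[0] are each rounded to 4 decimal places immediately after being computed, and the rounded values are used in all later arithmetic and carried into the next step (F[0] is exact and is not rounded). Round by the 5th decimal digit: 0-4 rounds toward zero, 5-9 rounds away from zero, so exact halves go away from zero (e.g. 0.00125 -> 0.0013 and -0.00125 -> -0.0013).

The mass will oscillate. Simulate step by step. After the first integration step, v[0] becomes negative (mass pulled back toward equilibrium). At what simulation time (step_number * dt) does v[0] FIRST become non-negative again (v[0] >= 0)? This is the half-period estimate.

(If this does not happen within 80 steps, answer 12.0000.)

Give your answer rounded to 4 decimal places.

Answer: 1.3500

Derivation:
Step 0: x=[6.0000] v=[0.0000]
Step 1: x=[5.8664] v=[-0.8910]
Step 2: x=[5.6153] v=[-1.6738]
Step 3: x=[5.2773] v=[-2.2532]
Step 4: x=[4.8935] v=[-2.5588]
Step 5: x=[4.5105] v=[-2.5535]
Step 6: x=[4.1748] v=[-2.2380]
Step 7: x=[3.9272] v=[-1.6506]
Step 8: x=[3.7978] v=[-0.8626]
Step 9: x=[3.8023] v=[0.0302]
First v>=0 after going negative at step 9, time=1.3500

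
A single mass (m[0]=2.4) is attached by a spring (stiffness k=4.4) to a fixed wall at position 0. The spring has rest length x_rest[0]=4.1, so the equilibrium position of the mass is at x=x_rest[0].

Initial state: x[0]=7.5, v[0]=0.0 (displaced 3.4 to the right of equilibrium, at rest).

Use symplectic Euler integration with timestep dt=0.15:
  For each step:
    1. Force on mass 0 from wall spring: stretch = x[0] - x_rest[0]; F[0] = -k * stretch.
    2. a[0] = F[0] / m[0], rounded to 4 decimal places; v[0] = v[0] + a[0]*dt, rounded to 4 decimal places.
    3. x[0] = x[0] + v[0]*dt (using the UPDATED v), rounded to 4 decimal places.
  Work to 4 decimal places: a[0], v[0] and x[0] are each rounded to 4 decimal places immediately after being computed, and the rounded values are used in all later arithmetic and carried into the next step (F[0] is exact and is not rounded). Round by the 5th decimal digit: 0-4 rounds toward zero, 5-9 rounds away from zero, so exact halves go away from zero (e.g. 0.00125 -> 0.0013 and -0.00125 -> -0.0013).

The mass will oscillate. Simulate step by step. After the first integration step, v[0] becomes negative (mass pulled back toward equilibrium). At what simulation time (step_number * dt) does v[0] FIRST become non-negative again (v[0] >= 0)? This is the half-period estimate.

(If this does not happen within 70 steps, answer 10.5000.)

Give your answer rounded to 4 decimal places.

Step 0: x=[7.5000] v=[0.0000]
Step 1: x=[7.3598] v=[-0.9350]
Step 2: x=[7.0851] v=[-1.8314]
Step 3: x=[6.6873] v=[-2.6523]
Step 4: x=[6.1827] v=[-3.3638]
Step 5: x=[5.5922] v=[-3.9365]
Step 6: x=[4.9402] v=[-4.3469]
Step 7: x=[4.2535] v=[-4.5780]
Step 8: x=[3.5605] v=[-4.6202]
Step 9: x=[2.8897] v=[-4.4718]
Step 10: x=[2.2689] v=[-4.1390]
Step 11: x=[1.7236] v=[-3.6355]
Step 12: x=[1.2763] v=[-2.9820]
Step 13: x=[0.9455] v=[-2.2055]
Step 14: x=[0.7448] v=[-1.3380]
Step 15: x=[0.6825] v=[-0.4153]
Step 16: x=[0.7612] v=[0.5245]
First v>=0 after going negative at step 16, time=2.4000

Answer: 2.4000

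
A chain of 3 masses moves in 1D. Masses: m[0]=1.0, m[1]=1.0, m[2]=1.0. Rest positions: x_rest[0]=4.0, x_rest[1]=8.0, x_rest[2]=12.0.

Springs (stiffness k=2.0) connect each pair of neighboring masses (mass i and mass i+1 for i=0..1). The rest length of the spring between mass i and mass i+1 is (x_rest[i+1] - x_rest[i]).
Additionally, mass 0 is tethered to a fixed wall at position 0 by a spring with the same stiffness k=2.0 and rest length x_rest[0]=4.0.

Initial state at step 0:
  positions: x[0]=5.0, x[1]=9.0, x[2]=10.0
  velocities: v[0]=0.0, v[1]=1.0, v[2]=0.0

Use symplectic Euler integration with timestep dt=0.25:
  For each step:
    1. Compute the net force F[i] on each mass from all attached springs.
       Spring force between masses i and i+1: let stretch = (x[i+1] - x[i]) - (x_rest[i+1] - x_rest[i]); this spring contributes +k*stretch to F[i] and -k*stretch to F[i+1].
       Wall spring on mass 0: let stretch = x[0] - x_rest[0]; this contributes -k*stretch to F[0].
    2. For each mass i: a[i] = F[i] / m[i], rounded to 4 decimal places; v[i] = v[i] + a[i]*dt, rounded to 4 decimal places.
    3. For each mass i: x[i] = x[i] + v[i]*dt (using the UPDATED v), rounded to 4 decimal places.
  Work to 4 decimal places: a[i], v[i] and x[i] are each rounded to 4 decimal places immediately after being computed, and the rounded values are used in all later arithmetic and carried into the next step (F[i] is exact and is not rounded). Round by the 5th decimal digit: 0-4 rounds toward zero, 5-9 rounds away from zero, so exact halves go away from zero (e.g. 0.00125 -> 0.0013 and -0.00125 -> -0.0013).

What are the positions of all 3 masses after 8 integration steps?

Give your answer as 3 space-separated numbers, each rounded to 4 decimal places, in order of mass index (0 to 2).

Answer: 2.6328 8.0685 13.5969

Derivation:
Step 0: x=[5.0000 9.0000 10.0000] v=[0.0000 1.0000 0.0000]
Step 1: x=[4.8750 8.8750 10.3750] v=[-0.5000 -0.5000 1.5000]
Step 2: x=[4.6406 8.4375 11.0625] v=[-0.9375 -1.7500 2.7500]
Step 3: x=[4.3008 7.8535 11.9219] v=[-1.3594 -2.3360 3.4375]
Step 4: x=[3.8674 7.3340 12.7727] v=[-1.7335 -2.0782 3.4033]
Step 5: x=[3.3839 7.0610 13.4437] v=[-1.9339 -1.0922 2.6840]
Step 6: x=[2.9371 7.1262 13.8169] v=[-1.7873 0.2606 1.4927]
Step 7: x=[2.6468 7.5041 13.8538] v=[-1.1613 1.5114 0.1474]
Step 8: x=[2.6328 8.0685 13.5969] v=[-0.0561 2.2576 -1.0275]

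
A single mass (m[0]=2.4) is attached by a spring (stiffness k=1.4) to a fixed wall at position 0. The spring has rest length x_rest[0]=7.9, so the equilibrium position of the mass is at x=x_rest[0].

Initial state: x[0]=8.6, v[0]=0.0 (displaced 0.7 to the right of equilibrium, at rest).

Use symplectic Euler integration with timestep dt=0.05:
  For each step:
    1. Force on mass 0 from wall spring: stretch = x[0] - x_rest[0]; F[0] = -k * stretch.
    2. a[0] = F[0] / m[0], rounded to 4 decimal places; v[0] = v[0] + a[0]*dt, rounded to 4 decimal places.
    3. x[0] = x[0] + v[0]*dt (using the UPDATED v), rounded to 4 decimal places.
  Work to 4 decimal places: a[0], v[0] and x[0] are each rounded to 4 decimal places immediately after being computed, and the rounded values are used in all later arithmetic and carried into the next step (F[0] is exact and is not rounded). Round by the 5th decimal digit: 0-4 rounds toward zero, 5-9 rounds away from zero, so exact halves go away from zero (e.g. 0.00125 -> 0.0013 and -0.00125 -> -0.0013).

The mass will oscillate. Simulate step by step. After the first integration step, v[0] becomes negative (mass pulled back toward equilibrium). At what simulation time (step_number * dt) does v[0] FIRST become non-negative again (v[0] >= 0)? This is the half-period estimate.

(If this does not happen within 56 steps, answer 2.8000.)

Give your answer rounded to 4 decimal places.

Answer: 2.8000

Derivation:
Step 0: x=[8.6000] v=[0.0000]
Step 1: x=[8.5990] v=[-0.0204]
Step 2: x=[8.5970] v=[-0.0408]
Step 3: x=[8.5939] v=[-0.0611]
Step 4: x=[8.5898] v=[-0.0813]
Step 5: x=[8.5847] v=[-0.1014]
Step 6: x=[8.5786] v=[-0.1214]
Step 7: x=[8.5715] v=[-0.1412]
Step 8: x=[8.5635] v=[-0.1608]
Step 9: x=[8.5545] v=[-0.1802]
Step 10: x=[8.5445] v=[-0.1993]
Step 11: x=[8.5336] v=[-0.2181]
Step 12: x=[8.5218] v=[-0.2366]
Step 13: x=[8.5091] v=[-0.2547]
Step 14: x=[8.4955] v=[-0.2725]
Step 15: x=[8.4810] v=[-0.2899]
Step 16: x=[8.4657] v=[-0.3068]
Step 17: x=[8.4495] v=[-0.3233]
Step 18: x=[8.4325] v=[-0.3393]
Step 19: x=[8.4148] v=[-0.3548]
Step 20: x=[8.3963] v=[-0.3698]
Step 21: x=[8.3771] v=[-0.3843]
Step 22: x=[8.3572] v=[-0.3982]
Step 23: x=[8.3366] v=[-0.4115]
Step 24: x=[8.3154] v=[-0.4242]
Step 25: x=[8.2936] v=[-0.4363]
Step 26: x=[8.2712] v=[-0.4478]
Step 27: x=[8.2483] v=[-0.4586]
Step 28: x=[8.2249] v=[-0.4688]
Step 29: x=[8.2010] v=[-0.4783]
Step 30: x=[8.1766] v=[-0.4871]
Step 31: x=[8.1518] v=[-0.4952]
Step 32: x=[8.1267] v=[-0.5025]
Step 33: x=[8.1012] v=[-0.5091]
Step 34: x=[8.0755] v=[-0.5150]
Step 35: x=[8.0495] v=[-0.5201]
Step 36: x=[8.0233] v=[-0.5245]
Step 37: x=[7.9969] v=[-0.5281]
Step 38: x=[7.9704] v=[-0.5309]
Step 39: x=[7.9438] v=[-0.5330]
Step 40: x=[7.9171] v=[-0.5343]
Step 41: x=[7.8904] v=[-0.5348]
Step 42: x=[7.8637] v=[-0.5345]
Step 43: x=[7.8370] v=[-0.5334]
Step 44: x=[7.8104] v=[-0.5316]
Step 45: x=[7.7840] v=[-0.5290]
Step 46: x=[7.7577] v=[-0.5256]
Step 47: x=[7.7316] v=[-0.5215]
Step 48: x=[7.7058] v=[-0.5166]
Step 49: x=[7.6803] v=[-0.5109]
Step 50: x=[7.6551] v=[-0.5045]
Step 51: x=[7.6302] v=[-0.4974]
Step 52: x=[7.6057] v=[-0.4895]
Step 53: x=[7.5817] v=[-0.4809]
Step 54: x=[7.5581] v=[-0.4716]
Step 55: x=[7.5350] v=[-0.4616]
Step 56: x=[7.5125] v=[-0.4510]
v[0] did not become non-negative within 56 steps; using fallback time=2.8000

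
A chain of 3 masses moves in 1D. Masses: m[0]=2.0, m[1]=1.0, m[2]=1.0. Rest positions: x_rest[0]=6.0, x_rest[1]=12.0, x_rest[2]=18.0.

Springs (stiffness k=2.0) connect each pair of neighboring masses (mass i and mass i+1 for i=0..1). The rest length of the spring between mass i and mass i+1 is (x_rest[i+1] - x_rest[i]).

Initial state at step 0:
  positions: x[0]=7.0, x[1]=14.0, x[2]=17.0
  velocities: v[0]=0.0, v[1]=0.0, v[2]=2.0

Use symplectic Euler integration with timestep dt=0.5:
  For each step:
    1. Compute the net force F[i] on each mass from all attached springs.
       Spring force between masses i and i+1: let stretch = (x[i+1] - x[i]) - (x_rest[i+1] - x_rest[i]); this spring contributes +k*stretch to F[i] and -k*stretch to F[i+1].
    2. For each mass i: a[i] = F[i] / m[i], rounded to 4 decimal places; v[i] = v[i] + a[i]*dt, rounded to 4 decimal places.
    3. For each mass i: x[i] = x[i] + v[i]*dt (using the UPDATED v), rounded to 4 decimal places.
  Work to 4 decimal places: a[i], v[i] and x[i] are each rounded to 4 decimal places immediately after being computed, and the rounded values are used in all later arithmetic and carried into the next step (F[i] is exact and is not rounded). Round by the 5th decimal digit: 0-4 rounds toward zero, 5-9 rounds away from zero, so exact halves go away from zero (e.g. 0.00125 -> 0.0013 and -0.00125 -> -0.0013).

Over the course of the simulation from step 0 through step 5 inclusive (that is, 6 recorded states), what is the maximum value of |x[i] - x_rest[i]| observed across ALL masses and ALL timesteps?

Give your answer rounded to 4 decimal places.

Step 0: x=[7.0000 14.0000 17.0000] v=[0.0000 0.0000 2.0000]
Step 1: x=[7.2500 12.0000 19.5000] v=[0.5000 -4.0000 5.0000]
Step 2: x=[7.1875 11.3750 21.2500] v=[-0.1250 -1.2500 3.5000]
Step 3: x=[6.6719 13.5938 21.0625] v=[-1.0313 4.4375 -0.3750]
Step 4: x=[6.3867 16.0860 20.1407] v=[-0.5704 4.9843 -1.8437]
Step 5: x=[7.0264 15.7559 20.1915] v=[1.2793 -0.6603 0.1016]
Max displacement = 4.0860

Answer: 4.0860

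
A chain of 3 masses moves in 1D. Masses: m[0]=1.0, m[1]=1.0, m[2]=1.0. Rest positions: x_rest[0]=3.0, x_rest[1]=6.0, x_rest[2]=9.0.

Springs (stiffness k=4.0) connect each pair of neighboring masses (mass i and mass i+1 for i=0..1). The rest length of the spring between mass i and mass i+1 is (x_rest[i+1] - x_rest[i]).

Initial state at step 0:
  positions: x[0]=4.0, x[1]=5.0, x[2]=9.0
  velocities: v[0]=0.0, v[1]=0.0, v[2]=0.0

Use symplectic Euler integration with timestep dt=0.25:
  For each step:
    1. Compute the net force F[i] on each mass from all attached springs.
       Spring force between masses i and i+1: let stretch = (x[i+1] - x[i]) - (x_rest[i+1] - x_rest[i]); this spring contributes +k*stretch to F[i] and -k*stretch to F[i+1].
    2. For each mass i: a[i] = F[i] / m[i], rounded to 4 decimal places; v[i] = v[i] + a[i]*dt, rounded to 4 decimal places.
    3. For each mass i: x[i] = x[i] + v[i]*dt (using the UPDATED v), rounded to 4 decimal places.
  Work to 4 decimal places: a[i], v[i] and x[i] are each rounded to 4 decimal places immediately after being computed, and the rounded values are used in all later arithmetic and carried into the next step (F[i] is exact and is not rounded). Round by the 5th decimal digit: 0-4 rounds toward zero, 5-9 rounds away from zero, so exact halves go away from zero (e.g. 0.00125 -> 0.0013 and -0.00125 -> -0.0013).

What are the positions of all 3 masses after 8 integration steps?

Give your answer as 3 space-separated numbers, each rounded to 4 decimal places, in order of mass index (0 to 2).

Step 0: x=[4.0000 5.0000 9.0000] v=[0.0000 0.0000 0.0000]
Step 1: x=[3.5000 5.7500 8.7500] v=[-2.0000 3.0000 -1.0000]
Step 2: x=[2.8125 6.6875 8.5000] v=[-2.7500 3.7500 -1.0000]
Step 3: x=[2.3438 7.1094 8.5469] v=[-1.8750 1.6875 0.1875]
Step 4: x=[2.3165 6.6993 8.9844] v=[-0.1094 -1.6406 1.7500]
Step 5: x=[2.6349 5.7647 9.6006] v=[1.2734 -3.7383 2.4649]
Step 6: x=[2.9857 5.0067 10.0079] v=[1.4032 -3.0322 1.6290]
Step 7: x=[3.0918 4.9937 9.9149] v=[0.4242 -0.0520 -0.3722]
Step 8: x=[2.9233 5.7355 9.3416] v=[-0.6739 2.9673 -2.2934]

Answer: 2.9233 5.7355 9.3416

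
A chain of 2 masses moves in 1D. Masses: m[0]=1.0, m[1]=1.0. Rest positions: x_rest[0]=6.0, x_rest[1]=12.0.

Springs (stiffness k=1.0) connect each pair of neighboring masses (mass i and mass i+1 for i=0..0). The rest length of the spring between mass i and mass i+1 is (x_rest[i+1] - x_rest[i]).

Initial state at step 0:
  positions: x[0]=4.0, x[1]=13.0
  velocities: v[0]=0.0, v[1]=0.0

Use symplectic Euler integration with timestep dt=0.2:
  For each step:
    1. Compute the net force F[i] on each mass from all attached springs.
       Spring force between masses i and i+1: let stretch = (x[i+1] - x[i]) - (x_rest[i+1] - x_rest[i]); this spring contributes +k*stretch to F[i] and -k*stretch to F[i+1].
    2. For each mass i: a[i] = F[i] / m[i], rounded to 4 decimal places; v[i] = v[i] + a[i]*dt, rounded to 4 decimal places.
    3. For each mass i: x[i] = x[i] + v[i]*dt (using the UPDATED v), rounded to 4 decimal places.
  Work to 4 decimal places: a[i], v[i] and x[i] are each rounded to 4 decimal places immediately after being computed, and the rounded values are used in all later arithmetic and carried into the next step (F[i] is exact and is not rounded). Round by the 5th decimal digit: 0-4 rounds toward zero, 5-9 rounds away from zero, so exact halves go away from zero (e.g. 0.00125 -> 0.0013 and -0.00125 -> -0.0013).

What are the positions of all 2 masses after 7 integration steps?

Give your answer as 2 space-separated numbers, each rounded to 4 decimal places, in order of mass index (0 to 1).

Answer: 6.3018 10.6982

Derivation:
Step 0: x=[4.0000 13.0000] v=[0.0000 0.0000]
Step 1: x=[4.1200 12.8800] v=[0.6000 -0.6000]
Step 2: x=[4.3504 12.6496] v=[1.1520 -1.1520]
Step 3: x=[4.6728 12.3272] v=[1.6118 -1.6118]
Step 4: x=[5.0613 11.9387] v=[1.9427 -1.9427]
Step 5: x=[5.4849 11.5151] v=[2.1182 -2.1182]
Step 6: x=[5.9097 11.0903] v=[2.1242 -2.1242]
Step 7: x=[6.3018 10.6982] v=[1.9603 -1.9603]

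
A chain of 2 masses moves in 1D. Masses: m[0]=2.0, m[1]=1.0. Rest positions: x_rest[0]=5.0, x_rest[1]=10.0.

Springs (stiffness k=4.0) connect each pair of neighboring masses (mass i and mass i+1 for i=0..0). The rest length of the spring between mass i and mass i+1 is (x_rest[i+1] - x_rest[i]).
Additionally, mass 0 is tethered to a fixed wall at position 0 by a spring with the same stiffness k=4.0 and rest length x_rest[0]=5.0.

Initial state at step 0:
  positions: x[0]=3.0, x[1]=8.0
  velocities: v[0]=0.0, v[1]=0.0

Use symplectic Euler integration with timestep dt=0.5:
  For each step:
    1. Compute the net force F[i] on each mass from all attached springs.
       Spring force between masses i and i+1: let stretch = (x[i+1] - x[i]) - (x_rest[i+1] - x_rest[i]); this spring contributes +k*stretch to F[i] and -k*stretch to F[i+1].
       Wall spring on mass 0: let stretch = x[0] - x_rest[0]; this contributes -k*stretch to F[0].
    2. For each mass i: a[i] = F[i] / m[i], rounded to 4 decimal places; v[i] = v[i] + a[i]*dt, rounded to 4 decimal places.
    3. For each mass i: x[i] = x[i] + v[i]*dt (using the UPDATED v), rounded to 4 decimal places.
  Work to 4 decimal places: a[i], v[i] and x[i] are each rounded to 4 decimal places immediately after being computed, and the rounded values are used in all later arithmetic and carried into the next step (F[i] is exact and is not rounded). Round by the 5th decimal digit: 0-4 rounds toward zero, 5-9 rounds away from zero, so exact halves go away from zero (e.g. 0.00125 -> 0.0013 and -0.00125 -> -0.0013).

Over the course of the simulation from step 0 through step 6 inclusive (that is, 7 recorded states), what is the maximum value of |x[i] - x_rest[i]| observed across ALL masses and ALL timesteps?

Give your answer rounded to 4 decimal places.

Step 0: x=[3.0000 8.0000] v=[0.0000 0.0000]
Step 1: x=[4.0000 8.0000] v=[2.0000 0.0000]
Step 2: x=[5.0000 9.0000] v=[2.0000 2.0000]
Step 3: x=[5.5000 11.0000] v=[1.0000 4.0000]
Step 4: x=[6.0000 12.5000] v=[1.0000 3.0000]
Step 5: x=[6.7500 12.5000] v=[1.5000 0.0000]
Step 6: x=[7.0000 11.7500] v=[0.5000 -1.5000]
Max displacement = 2.5000

Answer: 2.5000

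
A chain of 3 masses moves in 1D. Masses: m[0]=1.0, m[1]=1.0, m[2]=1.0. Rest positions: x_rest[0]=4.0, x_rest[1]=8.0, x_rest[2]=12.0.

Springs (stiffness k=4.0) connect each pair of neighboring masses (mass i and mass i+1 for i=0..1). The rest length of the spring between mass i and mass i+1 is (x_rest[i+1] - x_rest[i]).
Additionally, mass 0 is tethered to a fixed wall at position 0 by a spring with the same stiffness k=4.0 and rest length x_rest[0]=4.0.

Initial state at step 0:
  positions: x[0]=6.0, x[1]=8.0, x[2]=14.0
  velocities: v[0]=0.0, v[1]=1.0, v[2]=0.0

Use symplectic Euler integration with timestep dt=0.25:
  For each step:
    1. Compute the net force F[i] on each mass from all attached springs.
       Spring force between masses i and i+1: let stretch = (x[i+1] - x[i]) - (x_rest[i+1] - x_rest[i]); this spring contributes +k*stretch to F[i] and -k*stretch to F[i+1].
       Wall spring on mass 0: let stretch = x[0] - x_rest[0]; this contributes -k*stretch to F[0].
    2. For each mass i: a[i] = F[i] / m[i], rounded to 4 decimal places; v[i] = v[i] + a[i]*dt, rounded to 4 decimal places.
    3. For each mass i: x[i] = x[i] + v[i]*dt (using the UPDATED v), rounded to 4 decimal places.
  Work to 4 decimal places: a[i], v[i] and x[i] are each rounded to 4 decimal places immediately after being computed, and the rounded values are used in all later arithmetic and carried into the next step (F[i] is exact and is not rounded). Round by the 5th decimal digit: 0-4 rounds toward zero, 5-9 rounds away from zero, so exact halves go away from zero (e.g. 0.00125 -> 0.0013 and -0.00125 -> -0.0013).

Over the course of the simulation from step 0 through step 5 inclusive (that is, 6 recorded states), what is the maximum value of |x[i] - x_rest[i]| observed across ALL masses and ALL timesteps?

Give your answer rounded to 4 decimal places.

Answer: 2.6875

Derivation:
Step 0: x=[6.0000 8.0000 14.0000] v=[0.0000 1.0000 0.0000]
Step 1: x=[5.0000 9.2500 13.5000] v=[-4.0000 5.0000 -2.0000]
Step 2: x=[3.8125 10.5000 12.9375] v=[-4.7500 5.0000 -2.2500]
Step 3: x=[3.3438 10.6875 12.7656] v=[-1.8750 0.7500 -0.6875]
Step 4: x=[3.8750 9.5586 13.0742] v=[2.1249 -4.5156 1.2344]
Step 5: x=[4.8584 7.8877 13.5039] v=[3.9335 -6.6836 1.7188]
Max displacement = 2.6875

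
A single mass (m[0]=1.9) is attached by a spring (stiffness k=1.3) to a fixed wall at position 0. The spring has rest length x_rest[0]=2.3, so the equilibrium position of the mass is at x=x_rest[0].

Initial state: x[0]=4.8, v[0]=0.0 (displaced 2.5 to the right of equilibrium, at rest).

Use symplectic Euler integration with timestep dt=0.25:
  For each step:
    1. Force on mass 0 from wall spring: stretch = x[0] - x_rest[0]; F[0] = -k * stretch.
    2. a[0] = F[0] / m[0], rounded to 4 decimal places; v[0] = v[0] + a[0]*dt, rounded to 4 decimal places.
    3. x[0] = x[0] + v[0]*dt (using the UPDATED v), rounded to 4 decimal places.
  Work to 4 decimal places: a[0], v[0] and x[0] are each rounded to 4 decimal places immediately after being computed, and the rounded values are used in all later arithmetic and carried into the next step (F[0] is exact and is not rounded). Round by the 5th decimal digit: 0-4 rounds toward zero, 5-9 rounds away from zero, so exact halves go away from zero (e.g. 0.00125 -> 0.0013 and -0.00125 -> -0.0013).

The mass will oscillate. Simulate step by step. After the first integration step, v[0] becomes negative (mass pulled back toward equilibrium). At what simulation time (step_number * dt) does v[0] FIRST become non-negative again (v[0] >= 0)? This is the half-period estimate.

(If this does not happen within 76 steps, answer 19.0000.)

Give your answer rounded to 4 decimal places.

Step 0: x=[4.8000] v=[0.0000]
Step 1: x=[4.6931] v=[-0.4276]
Step 2: x=[4.4839] v=[-0.8370]
Step 3: x=[4.1813] v=[-1.2106]
Step 4: x=[3.7982] v=[-1.5324]
Step 5: x=[3.3510] v=[-1.7887]
Step 6: x=[2.8589] v=[-1.9685]
Step 7: x=[2.3429] v=[-2.0641]
Step 8: x=[1.8250] v=[-2.0715]
Step 9: x=[1.3274] v=[-1.9903]
Step 10: x=[0.8714] v=[-1.8239]
Step 11: x=[0.4765] v=[-1.5795]
Step 12: x=[0.1596] v=[-1.2676]
Step 13: x=[-0.0658] v=[-0.9015]
Step 14: x=[-0.1900] v=[-0.4968]
Step 15: x=[-0.2077] v=[-0.0709]
Step 16: x=[-0.1182] v=[0.3581]
First v>=0 after going negative at step 16, time=4.0000

Answer: 4.0000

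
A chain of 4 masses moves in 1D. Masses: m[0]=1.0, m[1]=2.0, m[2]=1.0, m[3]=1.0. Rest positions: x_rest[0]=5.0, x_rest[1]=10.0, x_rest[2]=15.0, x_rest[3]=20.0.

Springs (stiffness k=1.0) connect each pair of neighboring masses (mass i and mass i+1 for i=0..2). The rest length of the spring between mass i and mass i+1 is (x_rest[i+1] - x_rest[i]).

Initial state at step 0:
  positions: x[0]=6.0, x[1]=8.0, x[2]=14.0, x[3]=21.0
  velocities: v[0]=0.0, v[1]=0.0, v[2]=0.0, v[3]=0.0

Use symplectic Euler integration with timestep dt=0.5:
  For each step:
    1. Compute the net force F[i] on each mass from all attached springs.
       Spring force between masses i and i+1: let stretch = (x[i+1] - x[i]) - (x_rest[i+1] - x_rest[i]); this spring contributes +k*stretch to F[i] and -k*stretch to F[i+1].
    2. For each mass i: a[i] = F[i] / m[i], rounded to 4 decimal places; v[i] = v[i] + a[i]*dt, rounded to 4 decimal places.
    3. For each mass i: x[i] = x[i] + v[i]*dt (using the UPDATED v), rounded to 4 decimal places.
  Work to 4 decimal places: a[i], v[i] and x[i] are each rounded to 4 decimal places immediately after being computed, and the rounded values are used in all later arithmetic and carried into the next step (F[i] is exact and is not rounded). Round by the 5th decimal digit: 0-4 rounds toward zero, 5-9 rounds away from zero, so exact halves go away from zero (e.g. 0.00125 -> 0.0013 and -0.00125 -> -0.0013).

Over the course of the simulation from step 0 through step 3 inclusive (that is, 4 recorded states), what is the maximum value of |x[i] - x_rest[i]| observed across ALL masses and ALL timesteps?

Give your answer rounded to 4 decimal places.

Answer: 2.0625

Derivation:
Step 0: x=[6.0000 8.0000 14.0000 21.0000] v=[0.0000 0.0000 0.0000 0.0000]
Step 1: x=[5.2500 8.5000 14.2500 20.5000] v=[-1.5000 1.0000 0.5000 -1.0000]
Step 2: x=[4.0625 9.3125 14.6250 19.6875] v=[-2.3750 1.6250 0.7500 -1.6250]
Step 3: x=[2.9375 10.1329 14.9375 18.8594] v=[-2.2500 1.6407 0.6250 -1.6563]
Max displacement = 2.0625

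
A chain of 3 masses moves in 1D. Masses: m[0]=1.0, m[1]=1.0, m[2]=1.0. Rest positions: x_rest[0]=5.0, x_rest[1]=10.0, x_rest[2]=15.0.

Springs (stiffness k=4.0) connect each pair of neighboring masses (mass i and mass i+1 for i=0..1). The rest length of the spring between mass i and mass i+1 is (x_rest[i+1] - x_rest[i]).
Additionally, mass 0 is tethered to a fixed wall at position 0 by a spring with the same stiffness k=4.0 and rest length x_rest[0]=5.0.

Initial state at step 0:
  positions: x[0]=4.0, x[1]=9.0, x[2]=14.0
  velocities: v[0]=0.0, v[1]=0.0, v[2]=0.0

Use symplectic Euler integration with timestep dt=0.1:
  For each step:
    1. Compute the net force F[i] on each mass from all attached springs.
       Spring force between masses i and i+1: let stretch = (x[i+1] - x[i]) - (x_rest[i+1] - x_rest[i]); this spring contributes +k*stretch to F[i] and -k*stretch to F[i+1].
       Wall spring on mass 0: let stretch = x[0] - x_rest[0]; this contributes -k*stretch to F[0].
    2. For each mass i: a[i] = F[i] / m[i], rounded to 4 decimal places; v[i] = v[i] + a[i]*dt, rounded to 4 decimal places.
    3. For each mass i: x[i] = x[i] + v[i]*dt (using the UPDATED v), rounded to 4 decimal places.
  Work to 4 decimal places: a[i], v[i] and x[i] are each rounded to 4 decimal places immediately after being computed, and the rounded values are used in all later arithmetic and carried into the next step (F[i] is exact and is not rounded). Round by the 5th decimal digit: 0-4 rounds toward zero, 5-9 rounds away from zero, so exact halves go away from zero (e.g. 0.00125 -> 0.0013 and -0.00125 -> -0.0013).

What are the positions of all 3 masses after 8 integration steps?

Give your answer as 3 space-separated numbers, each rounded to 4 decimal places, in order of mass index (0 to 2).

Step 0: x=[4.0000 9.0000 14.0000] v=[0.0000 0.0000 0.0000]
Step 1: x=[4.0400 9.0000 14.0000] v=[0.4000 0.0000 0.0000]
Step 2: x=[4.1168 9.0016 14.0000] v=[0.7680 0.0160 0.0000]
Step 3: x=[4.2243 9.0077 14.0001] v=[1.0752 0.0614 0.0006]
Step 4: x=[4.3542 9.0222 14.0005] v=[1.2988 0.1450 0.0036]
Step 5: x=[4.4966 9.0491 14.0017] v=[1.4243 0.2691 0.0123]
Step 6: x=[4.6413 9.0920 14.0048] v=[1.4467 0.4291 0.0313]
Step 7: x=[4.7784 9.1534 14.0114] v=[1.3705 0.6139 0.0662]
Step 8: x=[4.8993 9.2341 14.0237] v=[1.2091 0.8071 0.1230]

Answer: 4.8993 9.2341 14.0237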